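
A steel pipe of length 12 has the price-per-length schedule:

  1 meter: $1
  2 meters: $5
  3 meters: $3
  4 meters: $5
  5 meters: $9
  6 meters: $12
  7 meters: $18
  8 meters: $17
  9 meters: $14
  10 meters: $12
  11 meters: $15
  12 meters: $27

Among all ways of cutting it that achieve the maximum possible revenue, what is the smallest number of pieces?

6

Let r[k] be the best obtainable value from length k. For each k, try every first piece i and keep the best of price[i] + r[k−i].
r[1] = 1
r[2] = max(1+1, 5+0) = 5
r[3] = max(1+5, 5+1, 3+0) = 6
r[4] = max(1+6, 5+5, 3+1, 5+0) = 10
r[5] = max(1+10, 5+6, 3+5, 5+1, 9+0) = 11
r[6] = max(1+11, 5+10, 3+6, 5+5, 9+1, 12+0) = 15
r[7] = max(1+15, 5+11, 3+10, …, 12+1, 18+0) = 18
r[8] = max(1+18, 5+15, 3+11, …, 18+1, 17+0) = 20
r[9] = max(1+20, 5+18, 3+15, …, 17+1, 14+0) = 23
r[10] = max(1+23, 5+20, 3+18, …, 14+1, 12+0) = 25
r[11] = max(1+25, 5+23, 3+20, …, 12+1, 15+0) = 28
r[12] = max(1+28, 5+25, 3+23, …, 15+1, 27+0) = 30
Maximum revenue is $30.
Now minimize piece count subject to staying optimal: for each k, pieces[k] = 1 + min over i with p[i]+r[k−i]=r[k] of pieces[k−i].
pieces[9] = 2
pieces[10] = 5
pieces[11] = 3
pieces[12] = 6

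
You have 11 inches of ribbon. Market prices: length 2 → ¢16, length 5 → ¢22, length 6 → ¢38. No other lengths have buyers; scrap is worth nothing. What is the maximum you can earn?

Consider every possible first cut. f[k] is the best of p[i]+f[k−i] over all sellable i≤k.
f[1] = 0
f[2] = 16
f[3] = 16
f[4] = 32  (first piece 2, then f[2]=16)
f[5] = 32
f[6] = 48  (first piece 2, then f[4]=32)
f[7] = 48
f[8] = 64  (first piece 2, then f[6]=48)
f[9] = 64
f[10] = 80  (first piece 2, then f[8]=64)
f[11] = 80
One optimal cutting: pieces 2 + 2 + 2 + 2 + 2 with 1 inch of scrap → ¢80.

80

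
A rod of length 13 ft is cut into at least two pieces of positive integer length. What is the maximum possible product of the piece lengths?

108

Fill f[k] for k=2..13: at each k try every first piece i and multiply by the better of (k−i) uncut or f[k−i].
f[2] = 1×max(1,0) = 1×1 = 1
f[3] = 1×max(2,1) = 1×2 = 2
f[4] = 2×max(2,1) = 2×2 = 4
f[5] = 2×max(3,2) = 2×3 = 6
f[6] = 3×max(3,2) = 3×3 = 9
f[7] = 2×max(5,6) = 2×6 = 12
f[8] = 2×max(6,9) = 2×9 = 18
f[9] = 3×max(6,9) = 3×9 = 27
f[10] = 2×max(8,18) = 2×18 = 36
f[11] = 2×max(9,27) = 2×27 = 54
f[12] = 3×max(9,27) = 3×27 = 81
f[13] = 2×max(11,54) = 2×54 = 108
One optimal split: 3 + 3 + 3 + 2 + 2; product 3×3×3×2×2 = 108.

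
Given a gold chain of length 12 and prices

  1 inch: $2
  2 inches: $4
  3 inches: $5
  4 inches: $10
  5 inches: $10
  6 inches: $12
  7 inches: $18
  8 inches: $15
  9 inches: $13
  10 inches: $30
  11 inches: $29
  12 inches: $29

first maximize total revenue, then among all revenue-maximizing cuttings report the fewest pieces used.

Build r[k] bottom-up: r[k] = max over allowed piece i of (p[i] + r[k−i]).
r[1] = 2
r[2] = max(2+2, 4+0) = 4
r[3] = max(2+4, 4+2, 5+0) = 6
r[4] = max(2+6, 4+4, 5+2, 10+0) = 10
r[5] = max(2+10, 4+6, 5+4, 10+2, 10+0) = 12
r[6] = max(2+12, 4+10, 5+6, 10+4, 10+2, 12+0) = 14
r[7] = max(2+14, 4+12, 5+10, …, 12+2, 18+0) = 18
r[8] = max(2+18, 4+14, 5+12, …, 18+2, 15+0) = 20
r[9] = max(2+20, 4+18, 5+14, …, 15+2, 13+0) = 22
r[10] = max(2+22, 4+20, 5+18, …, 13+2, 30+0) = 30
r[11] = max(2+30, 4+22, 5+20, …, 30+2, 29+0) = 32
r[12] = max(2+32, 4+30, 5+22, …, 29+2, 29+0) = 34
Maximum revenue is $34.
Now minimize piece count subject to staying optimal: for each k, pieces[k] = 1 + min over i with p[i]+r[k−i]=r[k] of pieces[k−i].
pieces[9] = 2
pieces[10] = 1
pieces[11] = 2
pieces[12] = 2

2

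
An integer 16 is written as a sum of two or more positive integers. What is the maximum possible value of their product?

Let P[k] be the best product for length k (with at least one cut). For each first piece i, the rest contributes max(k−i, P[k−i]).
P[2] = 1*max(1,0) = 1*1 = 1
P[3] = 1*max(2,1) = 1*2 = 2
P[4] = 2*max(2,1) = 2*2 = 4
P[5] = 2*max(3,2) = 2*3 = 6
P[6] = 3*max(3,2) = 3*3 = 9
P[7] = 2*max(5,6) = 2*6 = 12
P[8] = 2*max(6,9) = 2*9 = 18
P[9] = 3*max(6,9) = 3*9 = 27
P[10] = 2*max(8,18) = 2*18 = 36
P[11] = 2*max(9,27) = 2*27 = 54
P[12] = 3*max(9,27) = 3*27 = 81
P[13] = 2*max(11,54) = 2*54 = 108
P[14] = 2*max(12,81) = 2*81 = 162
P[15] = 3*max(12,81) = 3*81 = 243
P[16] = 2*max(14,162) = 2*162 = 324
One optimal split: 3 + 3 + 3 + 3 + 2 + 2; product 3*3*3*3*2*2 = 324.

324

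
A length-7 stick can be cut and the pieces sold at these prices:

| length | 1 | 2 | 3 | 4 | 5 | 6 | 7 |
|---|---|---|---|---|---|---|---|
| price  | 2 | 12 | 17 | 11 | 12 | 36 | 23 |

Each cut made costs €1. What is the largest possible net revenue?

Let r[k] be the best obtainable value from length k. For each k, try every first piece i and keep the best of price[i] + r[k−i] minus the 1 cut fee when i<k.
r[1] = 2
r[2] = 12
r[3] = 17
r[4] = 23  (first piece 2, then r[2]=12)
r[5] = 28  (first piece 2, then r[3]=17)
r[6] = 36
r[7] = 39  (first piece 2, then r[5]=28)
One optimal plan: pieces 3 + 2 + 2 (2 cuts) → €41 − €2 = €39.

39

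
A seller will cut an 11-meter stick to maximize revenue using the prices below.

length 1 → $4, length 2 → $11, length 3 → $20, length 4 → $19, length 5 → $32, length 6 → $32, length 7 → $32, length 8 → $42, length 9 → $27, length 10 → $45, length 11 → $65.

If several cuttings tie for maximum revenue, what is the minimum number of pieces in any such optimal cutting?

3

Let r[k] be the best obtainable value from length k. For each k, try every first piece i and keep the best of price[i] + r[k−i].
r[1] = 4
r[2] = 11
r[3] = 20
r[4] = 24  (first piece 1, then r[3]=20)
r[5] = 32
r[6] = 40  (first piece 3, then r[3]=20)
r[7] = 44  (first piece 1, then r[6]=40)
r[8] = 52  (first piece 3, then r[5]=32)
r[9] = 60  (first piece 3, then r[6]=40)
r[10] = 64  (first piece 1, then r[9]=60)
r[11] = 72  (first piece 3, then r[8]=52)
Maximum revenue is $72.
Now minimize piece count subject to staying optimal: for each k, pieces[k] = 1 + min over i with p[i]+r[k−i]=r[k] of pieces[k−i].
pieces[8] = 2
pieces[9] = 3
pieces[10] = 2
pieces[11] = 3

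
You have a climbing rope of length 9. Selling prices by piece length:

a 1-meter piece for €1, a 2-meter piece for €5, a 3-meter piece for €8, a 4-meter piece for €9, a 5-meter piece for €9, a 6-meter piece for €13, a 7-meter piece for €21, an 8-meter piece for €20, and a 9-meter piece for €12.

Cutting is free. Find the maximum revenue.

Let best[k] be the best obtainable value from length k. For each k, try every first piece i and keep the best of price[i] + best[k−i].
best[1] = 1
best[2] = max(1+1, 5+0) = 5
best[3] = max(1+5, 5+1, 8+0) = 8
best[4] = max(1+8, 5+5, 8+1, 9+0) = 10
best[5] = max(1+10, 5+8, 8+5, 9+1, 9+0) = 13
best[6] = max(1+13, 5+10, 8+8, 9+5, 9+1, 13+0) = 16
best[7] = max(1+16, 5+13, 8+10, …, 13+1, 21+0) = 21
best[8] = max(1+21, 5+16, 8+13, …, 21+1, 20+0) = 22
best[9] = max(1+22, 5+21, 8+16, …, 20+1, 12+0) = 26
One optimal cutting: 7 + 2 → €21 + €5 = €26.

26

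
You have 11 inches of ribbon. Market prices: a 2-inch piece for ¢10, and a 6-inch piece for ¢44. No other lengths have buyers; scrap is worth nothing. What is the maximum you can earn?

Consider every possible first cut. r[k] is the best of p[i]+r[k−i] over all sellable i≤k.
r[1] = 0
r[2] = 10
r[3] = 10
r[4] = 20  (first piece 2, then r[2]=10)
r[5] = 20
r[6] = 44
r[7] = 44
r[8] = 54  (first piece 2, then r[6]=44)
r[9] = 54
r[10] = 64  (first piece 2, then r[8]=54)
r[11] = 64
One optimal cutting: pieces 6 + 2 + 2 with 1 inch of scrap → ¢64.

64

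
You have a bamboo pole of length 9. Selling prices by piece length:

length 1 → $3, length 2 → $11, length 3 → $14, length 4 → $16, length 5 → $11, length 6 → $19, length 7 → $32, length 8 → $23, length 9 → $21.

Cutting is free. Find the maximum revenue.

47

Consider every possible first cut. v[k] is the best of p[i]+v[k−i] over all sellable i≤k.
v[1] = 3
v[2] = max(3+3, 11+0) = 11
v[3] = max(3+11, 11+3, 14+0) = 14
v[4] = max(3+14, 11+11, 14+3, 16+0) = 22
v[5] = max(3+22, 11+14, 14+11, 16+3, 11+0) = 25
v[6] = max(3+25, 11+22, 14+14, 16+11, 11+3, 19+0) = 33
v[7] = max(3+33, 11+25, 14+22, …, 19+3, 32+0) = 36
v[8] = max(3+36, 11+33, 14+25, …, 32+3, 23+0) = 44
v[9] = max(3+44, 11+36, 14+33, …, 23+3, 21+0) = 47
One optimal cutting: 2 + 2 + 2 + 2 + 1 → $11 + $11 + $11 + $11 + $3 = $47.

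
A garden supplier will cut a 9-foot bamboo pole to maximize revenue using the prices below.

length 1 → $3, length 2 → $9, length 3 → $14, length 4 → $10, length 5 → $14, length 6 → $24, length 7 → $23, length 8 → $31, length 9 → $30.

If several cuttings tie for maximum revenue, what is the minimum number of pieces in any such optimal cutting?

3

Build r[k] bottom-up: r[k] = max over allowed piece i of (p[i] + r[k−i]).
r[1] = 3
r[2] = max(3+3, 9+0) = 9
r[3] = max(3+9, 9+3, 14+0) = 14
r[4] = max(3+14, 9+9, 14+3, 10+0) = 18
r[5] = max(3+18, 9+14, 14+9, 10+3, 14+0) = 23
r[6] = max(3+23, 9+18, 14+14, 10+9, 14+3, 24+0) = 28
r[7] = max(3+28, 9+23, 14+18, …, 24+3, 23+0) = 32
r[8] = max(3+32, 9+28, 14+23, …, 23+3, 31+0) = 37
r[9] = max(3+37, 9+32, 14+28, …, 31+3, 30+0) = 42
Maximum revenue is $42.
Now minimize piece count subject to staying optimal: for each k, pieces[k] = 1 + min over i with p[i]+r[k−i]=r[k] of pieces[k−i].
pieces[6] = 2
pieces[7] = 3
pieces[8] = 3
pieces[9] = 3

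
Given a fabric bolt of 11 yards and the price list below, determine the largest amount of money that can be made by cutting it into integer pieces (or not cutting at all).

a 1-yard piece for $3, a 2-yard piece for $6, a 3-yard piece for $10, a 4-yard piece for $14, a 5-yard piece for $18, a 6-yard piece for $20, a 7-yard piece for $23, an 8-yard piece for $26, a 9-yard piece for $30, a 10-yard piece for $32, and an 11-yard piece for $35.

Let R[k] be the best obtainable value from length k. For each k, try every first piece i and keep the best of price[i] + R[k−i].
R[1] = 3
R[2] = 6  (first piece 1, then R[1]=3)
R[3] = 10
R[4] = 14
R[5] = 18
R[6] = 21  (first piece 1, then R[5]=18)
R[7] = 24  (first piece 1, then R[6]=21)
R[8] = 28  (first piece 3, then R[5]=18)
R[9] = 32  (first piece 4, then R[5]=18)
R[10] = 36  (first piece 5, then R[5]=18)
R[11] = 39  (first piece 1, then R[10]=36)
One optimal cutting: 5 + 5 + 1 → $18 + $18 + $3 = $39.

39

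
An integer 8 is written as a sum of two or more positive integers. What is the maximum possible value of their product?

Let g[k] be the best product for length k (with at least one cut). For each first piece i, the rest contributes max(k−i, g[k−i]).
Small cases: g[2]=1, g[3]=2.
g[4] = max(1·3, 2·2, 3·1) = 4
g[5] = max(1·4, 2·3, 3·2, 4·1) = 6
g[6] = max(1·6, 2·4, 3·3, 4·2, 5·1) = 9
g[7] = max(1·9, 2·6, 3·4, 4·3, 5·2, 6·1) = 12
g[8] = max(1·12, 2·9, 3·6, …, 6·2, 7·1) = 18
One optimal split: 3 + 3 + 2; product 3·3·2 = 18.

18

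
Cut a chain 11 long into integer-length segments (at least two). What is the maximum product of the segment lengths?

54

Let f[k] be the best product for length k (with at least one cut). For each first piece i, the rest contributes max(k−i, f[k−i]).
Small cases: f[2]=1, f[3]=2, f[4]=4, f[5]=6.
f[6] = 3×max(3,2) = 3×3 = 9
f[7] = 2×max(5,6) = 2×6 = 12
f[8] = 2×max(6,9) = 2×9 = 18
f[9] = 3×max(6,9) = 3×9 = 27
f[10] = 2×max(8,18) = 2×18 = 36
f[11] = 2×max(9,27) = 2×27 = 54
One optimal split: 3 + 3 + 3 + 2; product 3×3×3×2 = 54.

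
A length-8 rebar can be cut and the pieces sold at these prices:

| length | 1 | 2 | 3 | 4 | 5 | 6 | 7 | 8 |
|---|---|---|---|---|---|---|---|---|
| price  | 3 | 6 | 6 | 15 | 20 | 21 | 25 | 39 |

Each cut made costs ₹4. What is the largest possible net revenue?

Build r[k] bottom-up: r[k] = max over allowed piece i of (p[i] + r[k−i]) − 4 per cut.
r[1] = 3
r[2] = 6
r[3] = 6
r[4] = 15
r[5] = 20
r[6] = 21
r[7] = 25
r[8] = 39
Best is to make no cuts and sell whole for ₹39.

39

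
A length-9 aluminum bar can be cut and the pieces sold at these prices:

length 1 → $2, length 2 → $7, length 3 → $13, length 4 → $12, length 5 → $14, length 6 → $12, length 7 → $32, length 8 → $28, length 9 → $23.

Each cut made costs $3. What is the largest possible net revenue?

Build v[k] bottom-up: v[k] = max over allowed piece i of (p[i] + v[k−i]) − 3 per cut.
v[1] = 2
v[2] = max(2+2-3, 7+0) = 7
v[3] = max(2+7-3, 7+2-3, 13+0) = 13
v[4] = max(2+13-3, 7+7-3, 13+2-3, 12+0) = 12
v[5] = max(2+12-3, 7+13-3, 13+7-3, 12+2-3, 14+0) = 17
v[6] = max(2+17-3, 7+12-3, 13+13-3, 12+7-3, 14+2-3, 12+0) = 23
v[7] = max(2+23-3, 7+17-3, 13+12-3, …, 12+2-3, 32+0) = 32
v[8] = max(2+32-3, 7+23-3, 13+17-3, …, 32+2-3, 28+0) = 31
v[9] = max(2+31-3, 7+32-3, 13+23-3, …, 28+2-3, 23+0) = 36
One optimal plan: pieces 7 + 2 (1 cut) → $39 − $3 = $36.

36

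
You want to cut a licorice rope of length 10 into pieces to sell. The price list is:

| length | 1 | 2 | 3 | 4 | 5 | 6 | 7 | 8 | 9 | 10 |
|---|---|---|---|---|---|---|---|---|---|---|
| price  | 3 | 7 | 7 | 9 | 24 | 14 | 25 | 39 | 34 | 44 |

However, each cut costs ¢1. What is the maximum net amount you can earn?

47

Build r[k] bottom-up: r[k] = max over allowed piece i of (p[i] + r[k−i]) − 1 per cut.
r[1] = 3
r[2] = 7
r[3] = 9  (first piece 1, then r[2]=7)
r[4] = 13  (first piece 2, then r[2]=7)
r[5] = 24
r[6] = 26  (first piece 1, then r[5]=24)
r[7] = 30  (first piece 2, then r[5]=24)
r[8] = 39
r[9] = 41  (first piece 1, then r[8]=39)
r[10] = 47  (first piece 5, then r[5]=24)
One optimal plan: pieces 5 + 5 (1 cut) → ¢48 − ¢1 = ¢47.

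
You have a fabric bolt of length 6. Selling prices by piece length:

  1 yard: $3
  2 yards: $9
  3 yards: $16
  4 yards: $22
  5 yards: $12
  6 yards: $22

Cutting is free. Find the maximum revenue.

Let best[k] be the best obtainable value from length k. For each k, try every first piece i and keep the best of price[i] + best[k−i].
best[1] = 3
best[2] = max(3+3, 9+0) = 9
best[3] = max(3+9, 9+3, 16+0) = 16
best[4] = max(3+16, 9+9, 16+3, 22+0) = 22
best[5] = max(3+22, 9+16, 16+9, 22+3, 12+0) = 25
best[6] = max(3+25, 9+22, 16+16, 22+9, 12+3, 22+0) = 32
One optimal cutting: 3 + 3 → $16 + $16 = $32.

32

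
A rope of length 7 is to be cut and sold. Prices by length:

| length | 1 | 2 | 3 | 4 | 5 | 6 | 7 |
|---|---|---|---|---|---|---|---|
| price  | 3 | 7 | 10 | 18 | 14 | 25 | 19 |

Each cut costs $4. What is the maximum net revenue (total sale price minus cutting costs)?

24

Consider every possible first cut. r[k] is the best of p[i]+r[k−i] over all sellable i≤k, charging 4 whenever i<k.
r[1] = 3
r[2] = 7
r[3] = 10
r[4] = 18
r[5] = 17  (first piece 1, then r[4]=18)
r[6] = 25
r[7] = 24  (first piece 1, then r[6]=25)
One optimal plan: pieces 6 + 1 (1 cut) → $28 − $4 = $24.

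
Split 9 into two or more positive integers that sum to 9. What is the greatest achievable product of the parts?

Define g[k] = max over 1≤i<k of i · max(k−i, g[k−i]); the inner max lets the remainder stay uncut if that's better.
Small cases: g[2]=1.
g[3] = 1*max(2,1) = 1*2 = 2
g[4] = 2*max(2,1) = 2*2 = 4
g[5] = 2*max(3,2) = 2*3 = 6
g[6] = 3*max(3,2) = 3*3 = 9
g[7] = 2*max(5,6) = 2*6 = 12
g[8] = 2*max(6,9) = 2*9 = 18
g[9] = 3*max(6,9) = 3*9 = 27
One optimal split: 3 + 3 + 3; product 3*3*3 = 27.

27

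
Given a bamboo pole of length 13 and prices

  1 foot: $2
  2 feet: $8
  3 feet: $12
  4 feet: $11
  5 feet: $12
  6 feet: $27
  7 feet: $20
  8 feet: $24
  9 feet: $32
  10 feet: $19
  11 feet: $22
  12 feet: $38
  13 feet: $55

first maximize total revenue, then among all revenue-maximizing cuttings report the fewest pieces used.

3

Let r[k] be the best obtainable value from length k. For each k, try every first piece i and keep the best of price[i] + r[k−i].
r[1] = 2
r[2] = max(2+2, 8+0) = 8
r[3] = max(2+8, 8+2, 12+0) = 12
r[4] = max(2+12, 8+8, 12+2, 11+0) = 16
r[5] = max(2+16, 8+12, 12+8, 11+2, 12+0) = 20
r[6] = max(2+20, 8+16, 12+12, 11+8, 12+2, 27+0) = 27
r[7] = max(2+27, 8+20, 12+16, …, 27+2, 20+0) = 29
r[8] = max(2+29, 8+27, 12+20, …, 20+2, 24+0) = 35
r[9] = max(2+35, 8+29, 12+27, …, 24+2, 32+0) = 39
r[10] = max(2+39, 8+35, 12+29, …, 32+2, 19+0) = 43
r[11] = max(2+43, 8+39, 12+35, …, 19+2, 22+0) = 47
r[12] = max(2+47, 8+43, 12+39, …, 22+2, 38+0) = 54
r[13] = max(2+54, 8+47, 12+43, …, 38+2, 55+0) = 56
Maximum revenue is $56.
Now minimize piece count subject to staying optimal: for each k, pieces[k] = 1 + min over i with p[i]+r[k−i]=r[k] of pieces[k−i].
pieces[10] = 3
pieces[11] = 3
pieces[12] = 2
pieces[13] = 3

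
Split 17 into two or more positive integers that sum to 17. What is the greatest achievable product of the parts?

486

Fill f[k] for k=2..17: at each k try every first piece i and multiply by the better of (k−i) uncut or f[k−i].
f[2] = 1·max(1,0) = 1·1 = 1
f[3] = max(1·2, 2·1) = 2
f[4] = max(1·3, 2·2, 3·1) = 4
f[5] = max(1·4, 2·3, 3·2, 4·1) = 6
f[6] = max(1·6, 2·4, 3·3, 4·2, 5·1) = 9
f[7] = max(1·9, 2·6, 3·4, 4·3, 5·2, 6·1) = 12
f[8] = max(1·12, 2·9, 3·6, …, 6·2, 7·1) = 18
f[9] = max(1·18, 2·12, 3·9, …, 7·2, 8·1) = 27
f[10] = max(1·27, 2·18, 3·12, …, 8·2, 9·1) = 36
f[11] = max(1·36, 2·27, 3·18, …, 9·2, 10·1) = 54
f[12] = max(1·54, 2·36, 3·27, …, 10·2, 11·1) = 81
f[13] = max(1·81, 2·54, 3·36, …, 11·2, 12·1) = 108
f[14] = max(1·108, 2·81, 3·54, …, 12·2, 13·1) = 162
f[15] = max(1·162, 2·108, 3·81, …, 13·2, 14·1) = 243
f[16] = max(1·243, 2·162, 3·108, …, 14·2, 15·1) = 324
f[17] = max(1·324, 2·243, 3·162, …, 15·2, 16·1) = 486
One optimal split: 3 + 3 + 3 + 3 + 3 + 2; product 3·3·3·3·3·2 = 486.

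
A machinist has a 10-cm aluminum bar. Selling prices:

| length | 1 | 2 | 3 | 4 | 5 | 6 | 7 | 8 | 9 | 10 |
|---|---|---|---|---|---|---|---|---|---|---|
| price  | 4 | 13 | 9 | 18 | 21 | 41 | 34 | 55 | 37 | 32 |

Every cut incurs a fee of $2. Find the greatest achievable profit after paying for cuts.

66

Build r[k] bottom-up: r[k] = max over allowed piece i of (p[i] + r[k−i]) − 2 per cut.
r[1] = 4
r[2] = max(4+4-2, 13+0) = 13
r[3] = max(4+13-2, 13+4-2, 9+0) = 15
r[4] = max(4+15-2, 13+13-2, 9+4-2, 18+0) = 24
r[5] = max(4+24-2, 13+15-2, 9+13-2, 18+4-2, 21+0) = 26
r[6] = max(4+26-2, 13+24-2, 9+15-2, 18+13-2, 21+4-2, 41+0) = 41
r[7] = max(4+41-2, 13+26-2, 9+24-2, …, 41+4-2, 34+0) = 43
r[8] = max(4+43-2, 13+41-2, 9+26-2, …, 34+4-2, 55+0) = 55
r[9] = max(4+55-2, 13+43-2, 9+41-2, …, 55+4-2, 37+0) = 57
r[10] = max(4+57-2, 13+55-2, 9+43-2, …, 37+4-2, 32+0) = 66
One optimal plan: pieces 8 + 2 (1 cut) → $68 − $2 = $66.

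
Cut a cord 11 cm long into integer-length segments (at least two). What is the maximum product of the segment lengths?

54

Let g[k] be the best product for length k (with at least one cut). For each first piece i, the rest contributes max(k−i, g[k−i]).
Small cases: g[2]=1, g[3]=2, g[4]=4, g[5]=6, g[6]=9.
g[7] = 2*max(5,6) = 2*6 = 12
g[8] = 2*max(6,9) = 2*9 = 18
g[9] = 3*max(6,9) = 3*9 = 27
g[10] = 2*max(8,18) = 2*18 = 36
g[11] = 2*max(9,27) = 2*27 = 54
One optimal split: 3 + 3 + 3 + 2; product 3*3*3*2 = 54.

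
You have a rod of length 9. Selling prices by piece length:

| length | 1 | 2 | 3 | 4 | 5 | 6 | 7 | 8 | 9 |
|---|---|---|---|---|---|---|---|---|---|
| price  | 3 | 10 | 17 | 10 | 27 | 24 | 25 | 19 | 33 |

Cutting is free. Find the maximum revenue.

51

Build r[k] bottom-up: r[k] = max over allowed piece i of (p[i] + r[k−i]).
r[1] = 3
r[2] = 10
r[3] = 17
r[4] = 20  (first piece 1, then r[3]=17)
r[5] = 27  (first piece 2, then r[3]=17)
r[6] = 34  (first piece 3, then r[3]=17)
r[7] = 37  (first piece 1, then r[6]=34)
r[8] = 44  (first piece 2, then r[6]=34)
r[9] = 51  (first piece 3, then r[6]=34)
One optimal cutting: 3 + 3 + 3 → €17 + €17 + €17 = €51.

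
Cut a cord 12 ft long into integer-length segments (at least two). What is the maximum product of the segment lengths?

81

Define m[k] = max over 1≤i<k of i · max(k−i, m[k−i]); the inner max lets the remainder stay uncut if that's better.
m[2] = 1×max(1,0) = 1×1 = 1
m[3] = 1×max(2,1) = 1×2 = 2
m[4] = 2×max(2,1) = 2×2 = 4
m[5] = 2×max(3,2) = 2×3 = 6
m[6] = 3×max(3,2) = 3×3 = 9
m[7] = 2×max(5,6) = 2×6 = 12
m[8] = 2×max(6,9) = 2×9 = 18
m[9] = 3×max(6,9) = 3×9 = 27
m[10] = 2×max(8,18) = 2×18 = 36
m[11] = 2×max(9,27) = 2×27 = 54
m[12] = 3×max(9,27) = 3×27 = 81
One optimal split: 3 + 3 + 3 + 3; product 3×3×3×3 = 81.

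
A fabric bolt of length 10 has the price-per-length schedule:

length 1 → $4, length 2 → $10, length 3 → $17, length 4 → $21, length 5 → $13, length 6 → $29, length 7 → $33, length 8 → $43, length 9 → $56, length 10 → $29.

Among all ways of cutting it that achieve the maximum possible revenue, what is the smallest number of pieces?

2

Build r[k] bottom-up: r[k] = max over allowed piece i of (p[i] + r[k−i]).
r[1] = 4
r[2] = max(4+4, 10+0) = 10
r[3] = max(4+10, 10+4, 17+0) = 17
r[4] = max(4+17, 10+10, 17+4, 21+0) = 21
r[5] = max(4+21, 10+17, 17+10, 21+4, 13+0) = 27
r[6] = max(4+27, 10+21, 17+17, 21+10, 13+4, 29+0) = 34
r[7] = max(4+34, 10+27, 17+21, …, 29+4, 33+0) = 38
r[8] = max(4+38, 10+34, 17+27, …, 33+4, 43+0) = 44
r[9] = max(4+44, 10+38, 17+34, …, 43+4, 56+0) = 56
r[10] = max(4+56, 10+44, 17+38, …, 56+4, 29+0) = 60
Maximum revenue is $60.
Now minimize piece count subject to staying optimal: for each k, pieces[k] = 1 + min over i with p[i]+r[k−i]=r[k] of pieces[k−i].
pieces[7] = 2
pieces[8] = 3
pieces[9] = 1
pieces[10] = 2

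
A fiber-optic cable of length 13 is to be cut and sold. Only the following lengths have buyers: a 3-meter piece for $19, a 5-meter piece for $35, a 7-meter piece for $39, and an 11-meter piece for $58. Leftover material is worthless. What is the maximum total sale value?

89

Build r[k] bottom-up: r[k] = max over allowed piece i of (p[i] + r[k−i]).
r[1] = 0
r[2] = 0
r[3] = 19
r[4] = 19
r[5] = max(19+0, 35+0) = 35
r[6] = max(19+19, 35+0) = 38
r[7] = max(19+19, 35+0, 39+0) = 39
r[8] = max(19+35, 35+19, 39+0) = 54
r[9] = max(19+38, 35+19, 39+0) = 57
r[10] = max(19+39, 35+35, 39+19) = 70
r[11] = max(19+54, 35+38, 39+19, 58+0) = 73
r[12] = max(19+57, 35+39, 39+35, 58+0) = 76
r[13] = max(19+70, 35+54, 39+38, 58+0) = 89
One optimal cutting: 5 + 5 + 3 → $89.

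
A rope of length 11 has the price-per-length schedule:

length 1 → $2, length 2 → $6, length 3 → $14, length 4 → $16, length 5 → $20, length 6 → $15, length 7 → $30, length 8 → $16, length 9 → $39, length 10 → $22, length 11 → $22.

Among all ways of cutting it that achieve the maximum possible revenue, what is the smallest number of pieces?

3

Consider every possible first cut. r[k] is the best of p[i]+r[k−i] over all sellable i≤k.
r[1] = 2
r[2] = 6
r[3] = 14
r[4] = 16  (first piece 1, then r[3]=14)
r[5] = 20  (first piece 2, then r[3]=14)
r[6] = 28  (first piece 3, then r[3]=14)
r[7] = 30  (first piece 1, then r[6]=28)
r[8] = 34  (first piece 2, then r[6]=28)
r[9] = 42  (first piece 3, then r[6]=28)
r[10] = 44  (first piece 1, then r[9]=42)
r[11] = 48  (first piece 2, then r[9]=42)
Maximum revenue is $48.
Now minimize piece count subject to staying optimal: for each k, pieces[k] = 1 + min over i with p[i]+r[k−i]=r[k] of pieces[k−i].
pieces[8] = 2
pieces[9] = 3
pieces[10] = 2
pieces[11] = 3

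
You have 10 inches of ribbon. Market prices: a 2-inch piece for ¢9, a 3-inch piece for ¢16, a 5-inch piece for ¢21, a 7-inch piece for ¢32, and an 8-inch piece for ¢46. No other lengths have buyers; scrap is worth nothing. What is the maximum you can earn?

Build best[k] bottom-up: best[k] = max over allowed piece i of (p[i] + best[k−i]).
best[1] = 0
best[2] = 9
best[3] = 16
best[4] = 18  (first piece 2, then best[2]=9)
best[5] = 25  (first piece 2, then best[3]=16)
best[6] = 32  (first piece 3, then best[3]=16)
best[7] = 34  (first piece 2, then best[5]=25)
best[8] = 46
best[9] = 48  (first piece 3, then best[6]=32)
best[10] = 55  (first piece 2, then best[8]=46)
One optimal cutting: 8 + 2 → ¢55.

55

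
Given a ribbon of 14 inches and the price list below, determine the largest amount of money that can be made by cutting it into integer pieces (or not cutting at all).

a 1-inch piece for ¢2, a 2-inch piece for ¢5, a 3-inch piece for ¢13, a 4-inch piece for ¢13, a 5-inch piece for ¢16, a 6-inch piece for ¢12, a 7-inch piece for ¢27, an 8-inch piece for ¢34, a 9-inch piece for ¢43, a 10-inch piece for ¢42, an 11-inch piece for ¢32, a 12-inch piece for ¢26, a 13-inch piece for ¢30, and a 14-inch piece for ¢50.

Consider every possible first cut. r[k] is the best of p[i]+r[k−i] over all sellable i≤k.
r[1] = 2
r[2] = 5
r[3] = 13
r[4] = 15  (first piece 1, then r[3]=13)
r[5] = 18  (first piece 2, then r[3]=13)
r[6] = 26  (first piece 3, then r[3]=13)
r[7] = 28  (first piece 1, then r[6]=26)
r[8] = 34
r[9] = 43
r[10] = 45  (first piece 1, then r[9]=43)
r[11] = 48  (first piece 2, then r[9]=43)
r[12] = 56  (first piece 3, then r[9]=43)
r[13] = 58  (first piece 1, then r[12]=56)
r[14] = 61  (first piece 2, then r[12]=56)
One optimal cutting: 9 + 3 + 2 → ¢43 + ¢13 + ¢5 = ¢61.

61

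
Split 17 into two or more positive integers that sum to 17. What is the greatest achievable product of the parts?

Fill m[k] for k=2..17: at each k try every first piece i and multiply by the better of (k−i) uncut or m[k−i].
Small cases: m[2]=1, m[3]=2, m[4]=4, m[5]=6, m[6]=9, m[7]=12, m[8]=18, m[9]=27.
m[10] = max(1·27, 2·18, 3·12, …, 8·2, 9·1) = 36
m[11] = max(1·36, 2·27, 3·18, …, 9·2, 10·1) = 54
m[12] = max(1·54, 2·36, 3·27, …, 10·2, 11·1) = 81
m[13] = max(1·81, 2·54, 3·36, …, 11·2, 12·1) = 108
m[14] = max(1·108, 2·81, 3·54, …, 12·2, 13·1) = 162
m[15] = max(1·162, 2·108, 3·81, …, 13·2, 14·1) = 243
m[16] = max(1·243, 2·162, 3·108, …, 14·2, 15·1) = 324
m[17] = max(1·324, 2·243, 3·162, …, 15·2, 16·1) = 486
One optimal split: 3 + 3 + 3 + 3 + 3 + 2; product 3·3·3·3·3·2 = 486.

486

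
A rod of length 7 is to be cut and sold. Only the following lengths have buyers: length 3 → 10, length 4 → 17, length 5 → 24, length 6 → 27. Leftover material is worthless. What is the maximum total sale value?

27

Build r[k] bottom-up: r[k] = max over allowed piece i of (p[i] + r[k−i]).
r[1] = 0
r[2] = 0
r[3] = 10
r[4] = max(10+0, 17+0) = 17
r[5] = max(10+0, 17+0, 24+0) = 24
r[6] = max(10+10, 17+0, 24+0, 27+0) = 27
r[7] = max(10+17, 17+10, 24+0, 27+0) = 27
One optimal cutting: pieces 6 with 1 meter of scrap → 27.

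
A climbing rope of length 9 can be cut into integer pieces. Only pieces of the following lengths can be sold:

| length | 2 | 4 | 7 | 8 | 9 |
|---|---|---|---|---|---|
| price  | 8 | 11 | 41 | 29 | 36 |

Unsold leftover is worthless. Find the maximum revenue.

49

Build r[k] bottom-up: r[k] = max over allowed piece i of (p[i] + r[k−i]).
r[1] = 0
r[2] = 8
r[3] = 8
r[4] = max(8+8, 11+0) = 16
r[5] = max(8+8, 11+0) = 16
r[6] = max(8+16, 11+8) = 24
r[7] = max(8+16, 11+8, 41+0) = 41
r[8] = max(8+24, 11+16, 41+0, 29+0) = 41
r[9] = max(8+41, 11+16, 41+8, 29+0, 36+0) = 49
One optimal cutting: 7 + 2 → €49.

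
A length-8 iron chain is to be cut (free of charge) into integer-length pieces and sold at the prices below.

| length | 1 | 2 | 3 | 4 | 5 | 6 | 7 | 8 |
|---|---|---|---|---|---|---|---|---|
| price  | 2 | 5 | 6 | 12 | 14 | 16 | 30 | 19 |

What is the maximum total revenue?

32

Build v[k] bottom-up: v[k] = max over allowed piece i of (p[i] + v[k−i]).
v[1] = 2
v[2] = max(2+2, 5+0) = 5
v[3] = max(2+5, 5+2, 6+0) = 7
v[4] = max(2+7, 5+5, 6+2, 12+0) = 12
v[5] = max(2+12, 5+7, 6+5, 12+2, 14+0) = 14
v[6] = max(2+14, 5+12, 6+7, 12+5, 14+2, 16+0) = 17
v[7] = max(2+17, 5+14, 6+12, …, 16+2, 30+0) = 30
v[8] = max(2+30, 5+17, 6+14, …, 30+2, 19+0) = 32
One optimal cutting: 7 + 1 → $30 + $2 = $32.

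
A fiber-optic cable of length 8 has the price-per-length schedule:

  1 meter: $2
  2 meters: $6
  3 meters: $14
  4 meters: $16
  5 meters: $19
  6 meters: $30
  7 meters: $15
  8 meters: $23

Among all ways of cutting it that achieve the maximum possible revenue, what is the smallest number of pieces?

Build r[k] bottom-up: r[k] = max over allowed piece i of (p[i] + r[k−i]).
r[1] = 2
r[2] = max(2+2, 6+0) = 6
r[3] = max(2+6, 6+2, 14+0) = 14
r[4] = max(2+14, 6+6, 14+2, 16+0) = 16
r[5] = max(2+16, 6+14, 14+6, 16+2, 19+0) = 20
r[6] = max(2+20, 6+16, 14+14, 16+6, 19+2, 30+0) = 30
r[7] = max(2+30, 6+20, 14+16, …, 30+2, 15+0) = 32
r[8] = max(2+32, 6+30, 14+20, …, 15+2, 23+0) = 36
Maximum revenue is $36.
Now minimize piece count subject to staying optimal: for each k, pieces[k] = 1 + min over i with p[i]+r[k−i]=r[k] of pieces[k−i].
pieces[5] = 2
pieces[6] = 1
pieces[7] = 2
pieces[8] = 2

2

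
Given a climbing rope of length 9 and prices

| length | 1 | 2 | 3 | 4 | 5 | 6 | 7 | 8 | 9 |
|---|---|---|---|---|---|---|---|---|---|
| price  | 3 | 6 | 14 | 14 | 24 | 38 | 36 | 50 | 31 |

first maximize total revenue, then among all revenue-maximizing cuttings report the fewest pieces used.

2

Consider every possible first cut. r[k] is the best of p[i]+r[k−i] over all sellable i≤k.
r[1] = 3
r[2] = max(3+3, 6+0) = 6
r[3] = max(3+6, 6+3, 14+0) = 14
r[4] = max(3+14, 6+6, 14+3, 14+0) = 17
r[5] = max(3+17, 6+14, 14+6, 14+3, 24+0) = 24
r[6] = max(3+24, 6+17, 14+14, 14+6, 24+3, 38+0) = 38
r[7] = max(3+38, 6+24, 14+17, …, 38+3, 36+0) = 41
r[8] = max(3+41, 6+38, 14+24, …, 36+3, 50+0) = 50
r[9] = max(3+50, 6+41, 14+38, …, 50+3, 31+0) = 53
Maximum revenue is €53.
Now minimize piece count subject to staying optimal: for each k, pieces[k] = 1 + min over i with p[i]+r[k−i]=r[k] of pieces[k−i].
pieces[6] = 1
pieces[7] = 2
pieces[8] = 1
pieces[9] = 2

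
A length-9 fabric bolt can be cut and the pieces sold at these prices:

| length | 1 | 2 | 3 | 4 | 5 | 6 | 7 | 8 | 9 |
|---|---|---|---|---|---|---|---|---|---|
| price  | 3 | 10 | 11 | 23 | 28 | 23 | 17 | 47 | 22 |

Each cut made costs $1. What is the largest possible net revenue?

Let net[k] be the best obtainable value from length k. For each k, try every first piece i and keep the best of price[i] + net[k−i] minus the 1 cut fee when i<k.
net[1] = 3
net[2] = max(3+3-1, 10+0) = 10
net[3] = max(3+10-1, 10+3-1, 11+0) = 12
net[4] = max(3+12-1, 10+10-1, 11+3-1, 23+0) = 23
net[5] = max(3+23-1, 10+12-1, 11+10-1, 23+3-1, 28+0) = 28
net[6] = max(3+28-1, 10+23-1, 11+12-1, 23+10-1, 28+3-1, 23+0) = 32
net[7] = max(3+32-1, 10+28-1, 11+23-1, …, 23+3-1, 17+0) = 37
net[8] = max(3+37-1, 10+32-1, 11+28-1, …, 17+3-1, 47+0) = 47
net[9] = max(3+47-1, 10+37-1, 11+32-1, …, 47+3-1, 22+0) = 50
One optimal plan: pieces 5 + 4 (1 cut) → $51 − $1 = $50.

50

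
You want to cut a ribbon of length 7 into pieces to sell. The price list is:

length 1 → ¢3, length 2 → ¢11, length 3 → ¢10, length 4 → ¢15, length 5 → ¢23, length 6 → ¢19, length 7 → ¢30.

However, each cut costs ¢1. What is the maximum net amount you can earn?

33

Consider every possible first cut. r[k] is the best of p[i]+r[k−i] over all sellable i≤k, charging 1 whenever i<k.
r[1] = 3
r[2] = max(3+3-1, 11+0) = 11
r[3] = max(3+11-1, 11+3-1, 10+0) = 13
r[4] = max(3+13-1, 11+11-1, 10+3-1, 15+0) = 21
r[5] = max(3+21-1, 11+13-1, 10+11-1, 15+3-1, 23+0) = 23
r[6] = max(3+23-1, 11+21-1, 10+13-1, 15+11-1, 23+3-1, 19+0) = 31
r[7] = max(3+31-1, 11+23-1, 10+21-1, …, 19+3-1, 30+0) = 33
One optimal plan: pieces 2 + 2 + 2 + 1 (3 cuts) → ¢36 − ¢3 = ¢33.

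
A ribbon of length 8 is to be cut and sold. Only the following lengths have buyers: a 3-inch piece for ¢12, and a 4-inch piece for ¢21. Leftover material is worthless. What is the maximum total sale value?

42

Build f[k] bottom-up: f[k] = max over allowed piece i of (p[i] + f[k−i]).
f[1] = 0
f[2] = 0
f[3] = 12
f[4] = max(12+0, 21+0) = 21
f[5] = max(12+0, 21+0) = 21
f[6] = max(12+12, 21+0) = 24
f[7] = max(12+21, 21+12) = 33
f[8] = max(12+21, 21+21) = 42
One optimal cutting: 4 + 4 → ¢42.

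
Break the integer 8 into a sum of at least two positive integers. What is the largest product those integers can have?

Fill P[k] for k=2..8: at each k try every first piece i and multiply by the better of (k−i) uncut or P[k−i].
Small cases: P[2]=1.
P[3] = 1*max(2,1) = 1*2 = 2
P[4] = 2*max(2,1) = 2*2 = 4
P[5] = 2*max(3,2) = 2*3 = 6
P[6] = 3*max(3,2) = 3*3 = 9
P[7] = 2*max(5,6) = 2*6 = 12
P[8] = 2*max(6,9) = 2*9 = 18
One optimal split: 3 + 3 + 2; product 3*3*2 = 18.

18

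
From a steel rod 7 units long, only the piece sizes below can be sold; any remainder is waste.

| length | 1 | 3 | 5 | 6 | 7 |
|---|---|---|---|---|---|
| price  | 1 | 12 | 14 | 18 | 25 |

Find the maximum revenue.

25

Consider every possible first cut. best[k] is the best of p[i]+best[k−i] over all sellable i≤k.
best[1] = 1
best[2] = 2  (first piece 1, then best[1]=1)
best[3] = max(1+2, 12+0) = 12
best[4] = max(1+12, 12+1) = 13
best[5] = max(1+13, 12+2, 14+0) = 14
best[6] = max(1+14, 12+12, 14+1, 18+0) = 24
best[7] = max(1+24, 12+13, 14+2, 18+1, 25+0) = 25
One optimal cutting: 3 + 3 + 1 → $25.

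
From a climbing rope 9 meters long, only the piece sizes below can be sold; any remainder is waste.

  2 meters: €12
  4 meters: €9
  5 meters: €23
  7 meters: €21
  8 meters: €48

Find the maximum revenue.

48

Build f[k] bottom-up: f[k] = max over allowed piece i of (p[i] + f[k−i]).
f[1] = 0
f[2] = 12
f[3] = 12
f[4] = max(12+12, 9+0) = 24
f[5] = max(12+12, 9+0, 23+0) = 24
f[6] = max(12+24, 9+12, 23+0) = 36
f[7] = max(12+24, 9+12, 23+12, 21+0) = 36
f[8] = max(12+36, 9+24, 23+12, 21+0, 48+0) = 48
f[9] = max(12+36, 9+24, 23+24, 21+12, 48+0) = 48
One optimal cutting: pieces 2 + 2 + 2 + 2 with 1 meter of scrap → €48.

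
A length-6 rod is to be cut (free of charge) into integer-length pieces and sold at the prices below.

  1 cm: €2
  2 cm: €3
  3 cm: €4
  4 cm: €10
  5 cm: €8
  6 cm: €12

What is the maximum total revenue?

Let R[k] be the best obtainable value from length k. For each k, try every first piece i and keep the best of price[i] + R[k−i].
R[1] = 2
R[2] = max(2+2, 3+0) = 4
R[3] = max(2+4, 3+2, 4+0) = 6
R[4] = max(2+6, 3+4, 4+2, 10+0) = 10
R[5] = max(2+10, 3+6, 4+4, 10+2, 8+0) = 12
R[6] = max(2+12, 3+10, 4+6, 10+4, 8+2, 12+0) = 14
One optimal cutting: 4 + 1 + 1 → €10 + €2 + €2 = €14.

14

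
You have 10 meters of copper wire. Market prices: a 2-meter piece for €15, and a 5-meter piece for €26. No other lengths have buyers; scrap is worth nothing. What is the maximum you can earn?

Consider every possible first cut. r[k] is the best of p[i]+r[k−i] over all sellable i≤k.
r[1] = 0
r[2] = 15
r[3] = 15
r[4] = 30  (first piece 2, then r[2]=15)
r[5] = max(15+15, 26+0) = 30
r[6] = max(15+30, 26+0) = 45
r[7] = max(15+30, 26+15) = 45
r[8] = max(15+45, 26+15) = 60
r[9] = max(15+45, 26+30) = 60
r[10] = max(15+60, 26+30) = 75
One optimal cutting: 2 + 2 + 2 + 2 + 2 → €75.

75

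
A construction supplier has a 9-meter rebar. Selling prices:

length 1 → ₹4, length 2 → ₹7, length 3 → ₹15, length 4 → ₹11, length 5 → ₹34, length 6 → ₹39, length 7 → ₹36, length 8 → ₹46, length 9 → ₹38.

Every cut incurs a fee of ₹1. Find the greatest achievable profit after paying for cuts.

53

Consider every possible first cut. net[k] is the best of p[i]+net[k−i] over all sellable i≤k, charging 1 whenever i<k.
net[1] = 4
net[2] = max(4+4-1, 7+0) = 7
net[3] = max(4+7-1, 7+4-1, 15+0) = 15
net[4] = max(4+15-1, 7+7-1, 15+4-1, 11+0) = 18
net[5] = max(4+18-1, 7+15-1, 15+7-1, 11+4-1, 34+0) = 34
net[6] = max(4+34-1, 7+18-1, 15+15-1, 11+7-1, 34+4-1, 39+0) = 39
net[7] = max(4+39-1, 7+34-1, 15+18-1, …, 39+4-1, 36+0) = 42
net[8] = max(4+42-1, 7+39-1, 15+34-1, …, 36+4-1, 46+0) = 48
net[9] = max(4+48-1, 7+42-1, 15+39-1, …, 46+4-1, 38+0) = 53
One optimal plan: pieces 6 + 3 (1 cut) → ₹54 − ₹1 = ₹53.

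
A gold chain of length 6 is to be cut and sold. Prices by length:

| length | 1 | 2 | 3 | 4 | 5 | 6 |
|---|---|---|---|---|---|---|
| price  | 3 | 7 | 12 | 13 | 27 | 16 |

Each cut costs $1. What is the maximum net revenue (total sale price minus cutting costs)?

Consider every possible first cut. net[k] is the best of p[i]+net[k−i] over all sellable i≤k, charging 1 whenever i<k.
net[1] = 3
net[2] = max(3+3-1, 7+0) = 7
net[3] = max(3+7-1, 7+3-1, 12+0) = 12
net[4] = max(3+12-1, 7+7-1, 12+3-1, 13+0) = 14
net[5] = max(3+14-1, 7+12-1, 12+7-1, 13+3-1, 27+0) = 27
net[6] = max(3+27-1, 7+14-1, 12+12-1, 13+7-1, 27+3-1, 16+0) = 29
One optimal plan: pieces 5 + 1 (1 cut) → $30 − $1 = $29.

29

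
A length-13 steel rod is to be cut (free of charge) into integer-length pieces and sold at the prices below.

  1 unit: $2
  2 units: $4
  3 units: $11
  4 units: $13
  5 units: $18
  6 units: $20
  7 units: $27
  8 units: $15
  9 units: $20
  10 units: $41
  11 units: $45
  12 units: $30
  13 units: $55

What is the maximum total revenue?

Let best[k] be the best obtainable value from length k. For each k, try every first piece i and keep the best of price[i] + best[k−i].
best[1] = 2
best[2] = max(2+2, 4+0) = 4
best[3] = max(2+4, 4+2, 11+0) = 11
best[4] = max(2+11, 4+4, 11+2, 13+0) = 13
best[5] = max(2+13, 4+11, 11+4, 13+2, 18+0) = 18
best[6] = max(2+18, 4+13, 11+11, 13+4, 18+2, 20+0) = 22
best[7] = max(2+22, 4+18, 11+13, …, 20+2, 27+0) = 27
best[8] = max(2+27, 4+22, 11+18, …, 27+2, 15+0) = 29
best[9] = max(2+29, 4+27, 11+22, …, 15+2, 20+0) = 33
best[10] = max(2+33, 4+29, 11+27, …, 20+2, 41+0) = 41
best[11] = max(2+41, 4+33, 11+29, …, 41+2, 45+0) = 45
best[12] = max(2+45, 4+41, 11+33, …, 45+2, 30+0) = 47
best[13] = max(2+47, 4+45, 11+41, …, 30+2, 55+0) = 55
Best is to sell the whole 13-unit piece uncut for $55.

55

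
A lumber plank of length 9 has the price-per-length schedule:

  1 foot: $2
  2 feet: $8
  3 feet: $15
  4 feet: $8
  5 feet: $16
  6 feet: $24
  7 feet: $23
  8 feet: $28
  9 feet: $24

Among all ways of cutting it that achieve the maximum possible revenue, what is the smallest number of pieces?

Consider every possible first cut. r[k] is the best of p[i]+r[k−i] over all sellable i≤k.
r[1] = 2
r[2] = max(2+2, 8+0) = 8
r[3] = max(2+8, 8+2, 15+0) = 15
r[4] = max(2+15, 8+8, 15+2, 8+0) = 17
r[5] = max(2+17, 8+15, 15+8, 8+2, 16+0) = 23
r[6] = max(2+23, 8+17, 15+15, 8+8, 16+2, 24+0) = 30
r[7] = max(2+30, 8+23, 15+17, …, 24+2, 23+0) = 32
r[8] = max(2+32, 8+30, 15+23, …, 23+2, 28+0) = 38
r[9] = max(2+38, 8+32, 15+30, …, 28+2, 24+0) = 45
Maximum revenue is $45.
Now minimize piece count subject to staying optimal: for each k, pieces[k] = 1 + min over i with p[i]+r[k−i]=r[k] of pieces[k−i].
pieces[6] = 2
pieces[7] = 3
pieces[8] = 3
pieces[9] = 3

3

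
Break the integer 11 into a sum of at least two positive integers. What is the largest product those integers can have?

Fill P[k] for k=2..11: at each k try every first piece i and multiply by the better of (k−i) uncut or P[k−i].
P[2] = 1·max(1,0) = 1·1 = 1
P[3] = max(1·2, 2·1) = 2
P[4] = max(1·3, 2·2, 3·1) = 4
P[5] = max(1·4, 2·3, 3·2, 4·1) = 6
P[6] = max(1·6, 2·4, 3·3, 4·2, 5·1) = 9
P[7] = max(1·9, 2·6, 3·4, 4·3, 5·2, 6·1) = 12
P[8] = max(1·12, 2·9, 3·6, …, 6·2, 7·1) = 18
P[9] = max(1·18, 2·12, 3·9, …, 7·2, 8·1) = 27
P[10] = max(1·27, 2·18, 3·12, …, 8·2, 9·1) = 36
P[11] = max(1·36, 2·27, 3·18, …, 9·2, 10·1) = 54
One optimal split: 3 + 3 + 3 + 2; product 3·3·3·2 = 54.

54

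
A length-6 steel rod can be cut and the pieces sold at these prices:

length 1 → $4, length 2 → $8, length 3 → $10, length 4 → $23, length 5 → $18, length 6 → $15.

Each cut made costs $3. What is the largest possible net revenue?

28

Consider every possible first cut. v[k] is the best of p[i]+v[k−i] over all sellable i≤k, charging 3 whenever i<k.
v[1] = 4
v[2] = max(4+4-3, 8+0) = 8
v[3] = max(4+8-3, 8+4-3, 10+0) = 10
v[4] = max(4+10-3, 8+8-3, 10+4-3, 23+0) = 23
v[5] = max(4+23-3, 8+10-3, 10+8-3, 23+4-3, 18+0) = 24
v[6] = max(4+24-3, 8+23-3, 10+10-3, 23+8-3, 18+4-3, 15+0) = 28
One optimal plan: pieces 4 + 2 (1 cut) → $31 − $3 = $28.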